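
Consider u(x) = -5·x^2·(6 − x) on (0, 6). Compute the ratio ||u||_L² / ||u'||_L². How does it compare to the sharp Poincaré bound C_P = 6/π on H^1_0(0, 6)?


||u||_L² / ||u'||_L² = 3*sqrt(14)/7 < C_P = 6/π.

u(x) = -5·x^2·(6 − x), so u'(x) = 15*x*(x - 4).
u(x) = -5·x^2·(6 − x) vanishes at x = 0 and x = 6, so u ∈ H^1_0(0, 6). Differentiate via the product rule and integrate the resulting polynomials term by term.
  ∫_0^6 u² dx = ∫_0^6 (25*x^6 - 300*x^5 + 900*x^4) dx. Term by term:
    ∫_0^6 25*x^6 dx = 6998400/7;  ∫_0^6 -300*x^5 dx = -2332800;  ∫_0^6 900*x^4 dx = 1399680.
  Sum: 6998400/7 − 2332800 + 1399680 = 466560/7.
  ∫_0^6 (u')² dx = ∫_0^6 (225*x^4 - 1800*x^3 + 3600*x^2) dx. Term by term:
    ∫_0^6 225*x^4 dx = 349920;  ∫_0^6 -1800*x^3 dx = -583200;  ∫_0^6 3600*x^2 dx = 259200.
  Sum: 349920 − 583200 + 259200 = 25920.
∫_0^6 u² dx = 466560/7, so ||u||_L² = 216*sqrt(70)/7.
∫_0^6 (u')² dx = 25920, so ||u'||_L² = 72*sqrt(5).
Ratio ||u||_L² / ||u'||_L² = 3*sqrt(14)/7.
Sharp Poincaré constant on H^1_0(0, 6) is C_P = L/π = 6/π, achieved by sin(π/6·x).
A polynomial bump cannot attain the sharp Poincaré constant (only the first sine eigenfunction does), so the ratio is strictly less than C_P, consistent with ||u||_L² ≤ C_P ||u'||_L².


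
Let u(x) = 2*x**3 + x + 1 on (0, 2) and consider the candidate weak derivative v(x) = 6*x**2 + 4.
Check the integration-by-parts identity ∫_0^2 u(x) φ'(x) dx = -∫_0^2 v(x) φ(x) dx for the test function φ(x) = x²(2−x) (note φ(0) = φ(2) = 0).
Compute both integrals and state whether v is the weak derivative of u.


LHS = -212/15, RHS = -272/15. No, v is not the weak derivative of u.

u(x) = 2*x**3 + x + 1, classical derivative u'(x) = 6*x**2 + 1.
φ(x) = x²(2−x), so φ'(x) = x*(4 - 3*x).
Note φ(0) = φ(2) = 0, so the boundary term u·φ vanishes.
LHS = ∫_0^2 u(x) φ'(x) dx = ∫_0^2 (-6*x^5 + 8*x^4 - 3*x^3 + x^2 + 4*x) dx. Term by term:
  ∫_0^2 -6*x^5 dx = -64;  ∫_0^2 8*x^4 dx = 256/5;  ∫_0^2 -3*x^3 dx = -12;
  ∫_0^2 x^2 dx = 8/3;  ∫_0^2 4*x dx = 8.
Sum: -64 + 256/5 − 12 + 8/3 + 8 = -212/15.
So LHS = -212/15.
∫_0^2 v(x) φ(x) dx = ∫_0^2 (-6*x^5 + 12*x^4 - 4*x^3 + 8*x^2) dx. Term by term:
  ∫_0^2 -6*x^5 dx = -64;  ∫_0^2 12*x^4 dx = 384/5;  ∫_0^2 -4*x^3 dx = -16;
  ∫_0^2 8*x^2 dx = 64/3.
Sum: -64 + 384/5 − 16 + 64/3 = 272/15.
So RHS = -∫_0^2 v(x) φ(x) dx = -272/15.
LHS − RHS = 4 ≠ 0, so the identity fails.
(For a valid weak derivative the identity must hold for EVERY test function, in particular this one. The failure shows v is NOT the weak derivative of u.)
Correct weak derivative would be u'(x) = 6*x**2 + 1.


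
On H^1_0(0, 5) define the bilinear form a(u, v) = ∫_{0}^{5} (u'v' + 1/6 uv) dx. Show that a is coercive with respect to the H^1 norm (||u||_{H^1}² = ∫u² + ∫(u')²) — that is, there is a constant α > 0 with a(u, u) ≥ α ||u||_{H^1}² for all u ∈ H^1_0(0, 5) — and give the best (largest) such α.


α = (25/6 + π^2)/(π^2 + 25)

Coercivity of a(·,·) on H^1_0(0, 5) means a(u, u) ≥ α ||u||_{H^1}² for every u ∈ H^1_0.
The interval has length L = 5, and Poincaré/coercivity depend only on L. Here a(u, u) = ∫(u')² + (1/6)·∫u².
Here 0 < c = 1/6 < 1. The condition a(u,u) ≥ α||u||_{H^1}² reads (1−α)∫(u')² ≥ (α−c)∫u². Any admissible α is ≤ 1 (rapidly oscillating u have ∫u²/∫(u')² → 0), and α = 1 would force 0 ≥ (1−c)∫u², impossible since c < 1; so 1−α > 0. By the sharp Poincaré inequality on H^1_0 of an interval of length L, ∫(u')² ≥ (π/L)²∫u² with equality for the first sine mode sin(π(x−x₀)/L) (x₀ the left endpoint), so the inequality holds for all u iff (1−α)(π/L)² ≥ α − c, i.e. α ≤ ((π/L)² + c)/((π/L)² + 1) = (1 + c(L/π)²)/(1 + (L/π)²). With (π/L)² = π^2/25 and c = 1/6, the largest admissible constant is α = ((π/L)² + c)/((π/L)² + 1).
Simplifying, α = (25/6 + π^2)/(π^2 + 25).


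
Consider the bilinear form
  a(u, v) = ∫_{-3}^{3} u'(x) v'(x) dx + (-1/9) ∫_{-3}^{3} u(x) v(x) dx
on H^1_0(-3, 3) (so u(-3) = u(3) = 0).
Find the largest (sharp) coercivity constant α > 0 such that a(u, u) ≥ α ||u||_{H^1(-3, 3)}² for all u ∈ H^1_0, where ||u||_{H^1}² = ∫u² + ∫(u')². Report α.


α = (-4 + π^2)/(π^2 + 36)

Coercivity of a(·,·) on H^1_0(-3, 3) means a(u, u) ≥ α ||u||_{H^1}² for every u ∈ H^1_0.
The interval has length L = 6, and Poincaré/coercivity depend only on L. Here a(u, u) = ∫(u')² + (-1/9)·∫u².
Here c = -1/9 < 0 with |c| < (π/L)² = π^2/36, so coercivity still holds. The condition a(u,u) ≥ α||u||_{H^1}² reads (1−α)∫(u')² ≥ (α−c)∫u². Any admissible α is ≤ 1 (rapidly oscillating u have ∫u²/∫(u')² → 0), and α = 1 would force 0 ≥ (1−c)∫u², impossible since c < 1; so 1−α > 0. By the sharp Poincaré inequality on H^1_0 of an interval of length L, ∫(u')² ≥ (π/L)²∫u² with equality for the first sine mode sin(π(x−x₀)/L) (x₀ the left endpoint), so the inequality holds for all u iff (1−α)(π/L)² ≥ α − c, i.e. α ≤ ((π/L)² + c)/((π/L)² + 1) = (1 + c(L/π)²)/(1 + (L/π)²). (Direct route, valid since c ≤ 0: Poincaré gives c∫u² ≥ c(L/π)²∫(u')², so a(u,u) ≥ (1 + c(L/π)²)∫(u')², while ||u||_{H^1}² ≤ (1 + (L/π)²)∫(u')²; dividing yields the same α.) With (π/L)² = π^2/36 and c = -1/9, the largest admissible constant is α = ((π/L)² + c)/((π/L)² + 1).
Simplifying, α = (-4 + π^2)/(π^2 + 36).


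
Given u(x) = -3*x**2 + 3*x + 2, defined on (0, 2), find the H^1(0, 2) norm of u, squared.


||u||_{H^1}^2 = 258/5

The H^1 norm (squared) on an interval (0, L) is
  ||u||_{H^1}^2 = ∫_0^L u(x)^2 dx + ∫_0^L u'(x)^2 dx.
Compute u'(x) = 3 - 6*x.
Then u(x)^2 = 9*x**4 - 18*x**3 - 3*x**2 + 12*x + 4 and u'(x)^2 = 36*x**2 - 36*x + 9.
Integrate each monomial from 0 to 2 using ∫_0^2 c·x^n dx = c·2^(n+1)/(n+1):
  ∫_0^2 u(x)^2 dx = ∫_0^2 (9*x^4 - 18*x^3 - 3*x^2 + 12*x + 4) dx. Term by term:
    ∫_0^2 9*x^4 dx = 288/5;  ∫_0^2 -18*x^3 dx = -72;  ∫_0^2 -3*x^2 dx = -8;
    ∫_0^2 12*x dx = 24;  ∫_0^2 4 dx = 8.
  Sum: 288/5 − 72 − 8 + 24 + 8 = 48/5.
  ∫_0^2 u'(x)^2 dx = ∫_0^2 (36*x^2 - 36*x + 9) dx. Term by term:
    ∫_0^2 36*x^2 dx = 96;  ∫_0^2 -36*x dx = -72;  ∫_0^2 9 dx = 18.
  Sum: 96 − 72 + 18 = 42.
Adding: ||u||_{H^1}^2 = 48/5 + 42 = 258/5.


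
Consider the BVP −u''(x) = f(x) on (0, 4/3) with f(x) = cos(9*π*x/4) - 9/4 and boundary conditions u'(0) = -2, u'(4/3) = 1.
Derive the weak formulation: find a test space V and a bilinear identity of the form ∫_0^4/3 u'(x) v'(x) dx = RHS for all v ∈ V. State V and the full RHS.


V = H^1(0, 4/3) (v unrestricted at boundary; u is determined up to an additive constant); weak form: ∫_0^4/3 u'v' dx = ∫_0^4/3 (cos(9*π*x/4) - 9/4) v dx + v(4/3) + 2·v(0) for all v ∈ V.

Multiply both sides by a test function v and integrate from 0 to 4/3:
  ∫_0^4/3 −u''(x) v(x) dx = ∫_0^4/3 f(x) v(x) dx.
Integrate the LHS by parts once:
  ∫_0^4/3 −u'' v dx = −[u'(x) v(x)]_0^4/3 + ∫_0^4/3 u'(x) v'(x) dx.
Thus ∫_0^4/3 u'(x) v'(x) dx = ∫_0^4/3 f(x) v(x) dx + [u'(x) v(x)]_0^4/3.
Choose V so that boundary terms are either known or forced to vanish.
u has inhomogeneous Neumann u'(0) = -2, u'(4/3) = 1. [u' v]_0^4/3 = (1)·v(4/3) − (-2)·v(0) = v(4/3) + 2·v(0). Take V = H^1(0, 4/3); boundary term becomes part of RHS.
Weak formulation: find u (satisfying any essential BC) such that ∫_0^4/3 u'(x) v'(x) dx = ∫_0^4/3 f v dx + v(4/3) + 2·v(0) for all v ∈ V (Neumann data are natural BCs: they enter the RHS as boundary terms).
Substituting f(x) = cos(9*π*x/4) - 9/4, the right-hand side is ∫_0^4/3 (cos(9*π*x/4) - 9/4) v dx + v(4/3) + 2·v(0).
Compatibility check (pure Neumann): taking v ≡ 1 ∈ V gives 0 = ∫_0^4/3 f dx + (1) − (-2), i.e. ∫_0^4/3 f dx must equal u'(0) − u'(4/3) = -3. Indeed ∫_0^4/3 (cos(9*π*x/4) - 9/4) dx = -3, so the data are compatible. The solution is then unique only up to an additive constant (fix it e.g. by requiring ∫_0^4/3 u dx = 0).


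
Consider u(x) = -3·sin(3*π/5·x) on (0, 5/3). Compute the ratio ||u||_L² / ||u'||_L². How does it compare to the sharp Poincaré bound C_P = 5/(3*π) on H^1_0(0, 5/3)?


||u||_L² / ||u'||_L² = 5/(3*π) = C_P.

u(x) = -3·sin(3*π/5·x), so u'(x) = -9*π*cos(3*π*x/5)/5.
Writing u(x) = A·sin(kπx/L) with A = -3 and k = 1, use ∫_0^L sin²(kπx/L) dx = L/2 and ∫_0^L cos²(kπx/L) dx = L/2.
u² = 9·sin²(3*π/5·x) and (u')² = 81*π^2/25·cos²(3*π/5·x), and each of sin², cos² integrates to L/2 = 5/6 over (0, 5/3).
∫_0^5/3 u² dx = 15/2, so ||u||_L² = sqrt(30)/2.
∫_0^5/3 (u')² dx = 27*π^2/10, so ||u'||_L² = 3*sqrt(30)*π/10.
Ratio ||u||_L² / ||u'||_L² = 5/(3*π).
Sharp Poincaré constant on H^1_0(0, 5/3) is C_P = L/π = 5/(3*π), achieved by sin(3*π/5·x).
This is the k = 1 eigenfunction (up to amplitude), so the ratio equals the sharp Poincaré constant exactly.


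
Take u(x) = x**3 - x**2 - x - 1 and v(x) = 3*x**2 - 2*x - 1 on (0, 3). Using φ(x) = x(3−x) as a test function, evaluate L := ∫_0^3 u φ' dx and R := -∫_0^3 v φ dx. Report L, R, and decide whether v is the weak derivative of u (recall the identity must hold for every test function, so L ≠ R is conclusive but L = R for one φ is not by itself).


LHS = -369/20, RHS = -369/20. Yes, v = u' weakly.

u(x) = x**3 - x**2 - x - 1, classical derivative u'(x) = 3*x**2 - 2*x - 1.
φ(x) = x(3−x), so φ'(x) = 3 - 2*x.
Note φ(0) = φ(3) = 0, so the boundary term u·φ vanishes.
LHS = ∫_0^3 u(x) φ'(x) dx = ∫_0^3 (-2*x^4 + 5*x^3 - x^2 - x - 3) dx. Term by term:
  ∫_0^3 -2*x^4 dx = -486/5;  ∫_0^3 5*x^3 dx = 405/4;  ∫_0^3 -x^2 dx = -9;
  ∫_0^3 -x dx = -9/2;  ∫_0^3 -3 dx = -9.
Sum: -486/5 + 405/4 − 9 − 9/2 − 9 = -369/20.
So LHS = -369/20.
∫_0^3 v(x) φ(x) dx = ∫_0^3 (-3*x^4 + 11*x^3 - 5*x^2 - 3*x) dx. Term by term:
  ∫_0^3 -3*x^4 dx = -729/5;  ∫_0^3 11*x^3 dx = 891/4;  ∫_0^3 -5*x^2 dx = -45;
  ∫_0^3 -3*x dx = -27/2.
Sum: -729/5 + 891/4 − 45 − 27/2 = 369/20.
So RHS = -∫_0^3 v(x) φ(x) dx = -369/20.
LHS = RHS, so the identity holds for this test φ.
Moreover u is smooth here and v(x) = u'(x) = 3*x**2 - 2*x - 1 pointwise, so the identity holds for every test function. Hence v is the weak derivative of u.


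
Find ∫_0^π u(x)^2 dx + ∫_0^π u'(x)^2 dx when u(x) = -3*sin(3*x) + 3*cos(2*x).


||u||_{H^1(0,π)}^2 = -108 + 135*π/2

u'(x) = -6*sin(2*x) - 9*cos(3*x).
Expand u² and (u')² and integrate term by term on (0, π), using: for integers n ≥ 1, ∫_0^π sin²(nx) dx = ∫_0^π cos²(nx) dx = π/2; for n ≠ n', ∫_0^π sin(nx)sin(n'x) dx = ∫_0^π cos(nx)cos(n'x) dx = 0; and by product-to-sum, ∫_0^π sin(nx)cos(n'x) dx = ½∫_0^π [sin((n+n')x) + sin((n−n')x)] dx, which is 0 when n+n' is even and 2n/(n²−n'²) when n+n' is odd (it need not vanish on (0, π)).
  u² squared terms: (-3)²·∫sin(3x)² dx = 9·π/2 = 9*π/2;  (3)²·∫cos(2x)² dx = 9·π/2 = 9*π/2.
  u² cross terms: 2·(-3)·(3)·∫sin(3x)·cos(2x) dx = -18·(6/5) = -108/5.
  So ∫_0^π u² dx = 9*π/2 + 9*π/2 − 108/5 = -108/5 + 9*π.
  (u')² squared terms: (-9)²·∫cos(3x)² dx = 81·π/2 = 81*π/2;  (-6)²·∫sin(2x)² dx = 36·π/2 = 18*π.
  (u')² cross terms: 2·(-9)·(-6)·∫cos(3x)·sin(2x) dx = 108·(-4/5) = -432/5.
  So ∫_0^π (u')² dx = 81*π/2 + 18*π − 432/5 = -432/5 + 117*π/2.
||u||_{H^1}^2 = (-108/5 + 9*π) + (-432/5 + 117*π/2) = -108 + 135*π/2.


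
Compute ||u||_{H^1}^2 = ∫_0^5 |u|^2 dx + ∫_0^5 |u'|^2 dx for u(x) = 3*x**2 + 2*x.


||u||_{H^1}^2 = 28460/3

The H^1 norm (squared) on an interval (0, L) is
  ||u||_{H^1}^2 = ∫_0^L u(x)^2 dx + ∫_0^L u'(x)^2 dx.
Compute u'(x) = 6*x + 2.
Then u(x)^2 = 9*x**4 + 12*x**3 + 4*x**2 and u'(x)^2 = 36*x**2 + 24*x + 4.
Integrate each monomial from 0 to 5 using ∫_0^5 c·x^n dx = c·5^(n+1)/(n+1):
  ∫_0^5 u(x)^2 dx = ∫_0^5 (9*x^4 + 12*x^3 + 4*x^2) dx. Term by term:
    ∫_0^5 9*x^4 dx = 5625;  ∫_0^5 12*x^3 dx = 1875;  ∫_0^5 4*x^2 dx = 500/3.
  Sum: 5625 + 1875 + 500/3 = 23000/3.
  ∫_0^5 u'(x)^2 dx = ∫_0^5 (36*x^2 + 24*x + 4) dx. Term by term:
    ∫_0^5 36*x^2 dx = 1500;  ∫_0^5 24*x dx = 300;  ∫_0^5 4 dx = 20.
  Sum: 1500 + 300 + 20 = 1820.
Adding: ||u||_{H^1}^2 = 23000/3 + 1820 = 28460/3.


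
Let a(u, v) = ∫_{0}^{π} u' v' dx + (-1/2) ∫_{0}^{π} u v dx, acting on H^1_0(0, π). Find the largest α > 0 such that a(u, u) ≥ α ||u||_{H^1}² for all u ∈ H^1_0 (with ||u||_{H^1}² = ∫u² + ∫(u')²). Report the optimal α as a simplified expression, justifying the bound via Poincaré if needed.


α = 1/4

Coercivity of a(·,·) on H^1_0(0, π) means a(u, u) ≥ α ||u||_{H^1}² for every u ∈ H^1_0.
The interval has length L = π, and Poincaré/coercivity depend only on L. Here a(u, u) = ∫(u')² + (-1/2)·∫u².
Here c = -1/2 < 0 with |c| < (π/L)² = 1, so coercivity still holds. The condition a(u,u) ≥ α||u||_{H^1}² reads (1−α)∫(u')² ≥ (α−c)∫u². Any admissible α is ≤ 1 (rapidly oscillating u have ∫u²/∫(u')² → 0), and α = 1 would force 0 ≥ (1−c)∫u², impossible since c < 1; so 1−α > 0. By the sharp Poincaré inequality on H^1_0 of an interval of length L, ∫(u')² ≥ (π/L)²∫u² with equality for the first sine mode sin(π(x−x₀)/L) (x₀ the left endpoint), so the inequality holds for all u iff (1−α)(π/L)² ≥ α − c, i.e. α ≤ ((π/L)² + c)/((π/L)² + 1) = (1 + c(L/π)²)/(1 + (L/π)²). (Direct route, valid since c ≤ 0: Poincaré gives c∫u² ≥ c(L/π)²∫(u')², so a(u,u) ≥ (1 + c(L/π)²)∫(u')², while ||u||_{H^1}² ≤ (1 + (L/π)²)∫(u')²; dividing yields the same α.) With (π/L)² = 1 and c = -1/2, the largest admissible constant is α = ((π/L)² + c)/((π/L)² + 1).
Simplifying, α = 1/4.


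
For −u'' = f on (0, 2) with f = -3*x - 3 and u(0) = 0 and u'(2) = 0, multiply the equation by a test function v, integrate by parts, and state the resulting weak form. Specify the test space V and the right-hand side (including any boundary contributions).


V = {v ∈ H^1(0, 2) : v(0) = 0} (test functions vanish at x = 0 where u is specified); weak form: ∫_0^2 u'v' dx = ∫_0^2 (-3*x - 3) v dx for all v ∈ V.

Multiply both sides by a test function v and integrate from 0 to 2:
  ∫_0^2 −u''(x) v(x) dx = ∫_0^2 f(x) v(x) dx.
Integrate the LHS by parts once:
  ∫_0^2 −u'' v dx = −[u'(x) v(x)]_0^2 + ∫_0^2 u'(x) v'(x) dx.
Thus ∫_0^2 u'(x) v'(x) dx = ∫_0^2 f(x) v(x) dx + [u'(x) v(x)]_0^2.
Choose V so that boundary terms are either known or forced to vanish.
Mixed BC: u(0) = 0 (Dirichlet) and u'(2) = 0 (Neumann). Define V = {v ∈ H^1(0, 2) : v(0) = 0}. Then [u' v]_0^2 = u'(2)·v(2) − u'(0)·0 = 0.
Weak formulation: find u (satisfying any essential BC) such that ∫_0^2 u'(x) v'(x) dx = ∫_0^2 f v dx for all v ∈ V (Dirichlet at 0 absorbed into V; the Neumann datum at x = 2 is zero, so no boundary term remains).
Substituting f(x) = -3*x - 3, the right-hand side is ∫_0^2 (-3*x - 3) v dx.


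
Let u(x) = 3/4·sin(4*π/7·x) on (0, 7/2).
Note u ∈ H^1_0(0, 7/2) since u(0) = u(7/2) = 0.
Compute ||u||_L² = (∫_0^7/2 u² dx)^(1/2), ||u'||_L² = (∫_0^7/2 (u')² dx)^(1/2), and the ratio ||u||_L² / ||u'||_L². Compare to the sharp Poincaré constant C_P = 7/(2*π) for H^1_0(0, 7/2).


||u||_L² / ||u'||_L² = 7/(4*π) < C_P = 7/(2*π).

u(x) = 3/4·sin(4*π/7·x), so u'(x) = 3*π*cos(4*π*x/7)/7.
Writing u(x) = A·sin(kπx/L) with A = 3/4 and k = 2, use ∫_0^L sin²(kπx/L) dx = L/2 and ∫_0^L cos²(kπx/L) dx = L/2.
u² = 9/16·sin²(4*π/7·x) and (u')² = 9*π^2/49·cos²(4*π/7·x), and each of sin², cos² integrates to L/2 = 7/4 over (0, 7/2).
∫_0^7/2 u² dx = 63/64, so ||u||_L² = 3*sqrt(7)/8.
∫_0^7/2 (u')² dx = 9*π^2/28, so ||u'||_L² = 3*sqrt(7)*π/14.
Ratio ||u||_L² / ||u'||_L² = 7/(4*π).
Sharp Poincaré constant on H^1_0(0, 7/2) is C_P = L/π = 7/(2*π), achieved by sin(2*π/7·x).
This is the k = 2 harmonic; the ratio L/(kπ) is strictly less than C_P = L/π, consistent with the sharp inequality ||u||_L² ≤ C_P ||u'||_L².


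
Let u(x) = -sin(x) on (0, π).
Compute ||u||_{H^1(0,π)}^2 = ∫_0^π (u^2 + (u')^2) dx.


||u||_{H^1(0,π)}^2 = π

u'(x) = -cos(x).
Expand u² and (u')² and integrate term by term on (0, π), using: for integers n ≥ 1, ∫_0^π sin²(nx) dx = ∫_0^π cos²(nx) dx = π/2; for n ≠ n', ∫_0^π sin(nx)sin(n'x) dx = ∫_0^π cos(nx)cos(n'x) dx = 0; and by product-to-sum, ∫_0^π sin(nx)cos(n'x) dx = ½∫_0^π [sin((n+n')x) + sin((n−n')x)] dx, which is 0 when n+n' is even and 2n/(n²−n'²) when n+n' is odd (it need not vanish on (0, π)).
  u² squared terms: (-1)²·∫sin(x)² dx = 1·π/2 = π/2.
  So ∫_0^π u² dx = π/2.
  (u')² squared terms: (-1)²·∫cos(x)² dx = 1·π/2 = π/2.
  So ∫_0^π (u')² dx = π/2.
||u||_{H^1}^2 = (π/2) + (π/2) = π.


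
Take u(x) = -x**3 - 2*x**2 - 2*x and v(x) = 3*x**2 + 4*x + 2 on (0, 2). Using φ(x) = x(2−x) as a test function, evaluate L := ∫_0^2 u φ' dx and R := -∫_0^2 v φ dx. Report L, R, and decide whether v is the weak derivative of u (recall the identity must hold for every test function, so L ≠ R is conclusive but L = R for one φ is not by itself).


LHS = 64/5, RHS = -64/5. No, v is not the weak derivative of u.

u(x) = -x**3 - 2*x**2 - 2*x, classical derivative u'(x) = -3*x**2 - 4*x - 2.
φ(x) = x(2−x), so φ'(x) = 2 - 2*x.
Note φ(0) = φ(2) = 0, so the boundary term u·φ vanishes.
LHS = ∫_0^2 u(x) φ'(x) dx = ∫_0^2 (2*x^4 + 2*x^3 - 4*x) dx. Term by term:
  ∫_0^2 2*x^4 dx = 64/5;  ∫_0^2 2*x^3 dx = 8;  ∫_0^2 -4*x dx = -8.
Sum: 64/5 + 8 − 8 = 64/5.
So LHS = 64/5.
∫_0^2 v(x) φ(x) dx = ∫_0^2 (-3*x^4 + 2*x^3 + 6*x^2 + 4*x) dx. Term by term:
  ∫_0^2 -3*x^4 dx = -96/5;  ∫_0^2 2*x^3 dx = 8;  ∫_0^2 6*x^2 dx = 16;
  ∫_0^2 4*x dx = 8.
Sum: -96/5 + 8 + 16 + 8 = 64/5.
So RHS = -∫_0^2 v(x) φ(x) dx = -64/5.
LHS − RHS = 128/5 ≠ 0, so the identity fails.
(For a valid weak derivative the identity must hold for EVERY test function, in particular this one. The failure shows v is NOT the weak derivative of u.)
Correct weak derivative would be u'(x) = -3*x**2 - 4*x - 2.


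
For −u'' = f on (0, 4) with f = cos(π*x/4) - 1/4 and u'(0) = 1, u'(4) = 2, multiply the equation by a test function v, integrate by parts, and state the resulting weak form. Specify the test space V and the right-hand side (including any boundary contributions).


V = H^1(0, 4) (v unrestricted at boundary; u is determined up to an additive constant); weak form: ∫_0^4 u'v' dx = ∫_0^4 (cos(π*x/4) - 1/4) v dx + 2·v(4) − v(0) for all v ∈ V.

Multiply both sides by a test function v and integrate from 0 to 4:
  ∫_0^4 −u''(x) v(x) dx = ∫_0^4 f(x) v(x) dx.
Integrate the LHS by parts once:
  ∫_0^4 −u'' v dx = −[u'(x) v(x)]_0^4 + ∫_0^4 u'(x) v'(x) dx.
Thus ∫_0^4 u'(x) v'(x) dx = ∫_0^4 f(x) v(x) dx + [u'(x) v(x)]_0^4.
Choose V so that boundary terms are either known or forced to vanish.
u has inhomogeneous Neumann u'(0) = 1, u'(4) = 2. [u' v]_0^4 = (2)·v(4) − (1)·v(0) = 2·v(4) − v(0). Take V = H^1(0, 4); boundary term becomes part of RHS.
Weak formulation: find u (satisfying any essential BC) such that ∫_0^4 u'(x) v'(x) dx = ∫_0^4 f v dx + 2·v(4) − v(0) for all v ∈ V (Neumann data are natural BCs: they enter the RHS as boundary terms).
Substituting f(x) = cos(π*x/4) - 1/4, the right-hand side is ∫_0^4 (cos(π*x/4) - 1/4) v dx + 2·v(4) − v(0).
Compatibility check (pure Neumann): taking v ≡ 1 ∈ V gives 0 = ∫_0^4 f dx + (2) − (1), i.e. ∫_0^4 f dx must equal u'(0) − u'(4) = -1. Indeed ∫_0^4 (cos(π*x/4) - 1/4) dx = -1, so the data are compatible. The solution is then unique only up to an additive constant (fix it e.g. by requiring ∫_0^4 u dx = 0).


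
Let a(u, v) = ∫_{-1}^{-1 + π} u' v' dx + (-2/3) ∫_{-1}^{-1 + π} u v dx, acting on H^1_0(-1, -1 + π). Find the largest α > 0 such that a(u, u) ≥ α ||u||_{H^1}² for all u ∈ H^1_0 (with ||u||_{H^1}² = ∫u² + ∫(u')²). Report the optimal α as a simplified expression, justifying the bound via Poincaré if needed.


α = 1/6

Coercivity of a(·,·) on H^1_0(-1, -1 + π) means a(u, u) ≥ α ||u||_{H^1}² for every u ∈ H^1_0.
The interval has length L = π, and Poincaré/coercivity depend only on L. Here a(u, u) = ∫(u')² + (-2/3)·∫u².
Here c = -2/3 < 0 with |c| < (π/L)² = 1, so coercivity still holds. The condition a(u,u) ≥ α||u||_{H^1}² reads (1−α)∫(u')² ≥ (α−c)∫u². Any admissible α is ≤ 1 (rapidly oscillating u have ∫u²/∫(u')² → 0), and α = 1 would force 0 ≥ (1−c)∫u², impossible since c < 1; so 1−α > 0. By the sharp Poincaré inequality on H^1_0 of an interval of length L, ∫(u')² ≥ (π/L)²∫u² with equality for the first sine mode sin(π(x−x₀)/L) (x₀ the left endpoint), so the inequality holds for all u iff (1−α)(π/L)² ≥ α − c, i.e. α ≤ ((π/L)² + c)/((π/L)² + 1) = (1 + c(L/π)²)/(1 + (L/π)²). (Direct route, valid since c ≤ 0: Poincaré gives c∫u² ≥ c(L/π)²∫(u')², so a(u,u) ≥ (1 + c(L/π)²)∫(u')², while ||u||_{H^1}² ≤ (1 + (L/π)²)∫(u')²; dividing yields the same α.) With (π/L)² = 1 and c = -2/3, the largest admissible constant is α = ((π/L)² + c)/((π/L)² + 1).
Simplifying, α = 1/6.


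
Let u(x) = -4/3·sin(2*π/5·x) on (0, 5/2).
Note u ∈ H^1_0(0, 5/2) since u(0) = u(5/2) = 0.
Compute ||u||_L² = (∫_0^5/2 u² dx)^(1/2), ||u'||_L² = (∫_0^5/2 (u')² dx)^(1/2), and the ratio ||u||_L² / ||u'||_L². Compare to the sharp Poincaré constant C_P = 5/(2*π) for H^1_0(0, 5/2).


||u||_L² / ||u'||_L² = 5/(2*π) = C_P.

u(x) = -4/3·sin(2*π/5·x), so u'(x) = -8*π*cos(2*π*x/5)/15.
Writing u(x) = A·sin(kπx/L) with A = -4/3 and k = 1, use ∫_0^L sin²(kπx/L) dx = L/2 and ∫_0^L cos²(kπx/L) dx = L/2.
u² = 16/9·sin²(2*π/5·x) and (u')² = 64*π^2/225·cos²(2*π/5·x), and each of sin², cos² integrates to L/2 = 5/4 over (0, 5/2).
∫_0^5/2 u² dx = 20/9, so ||u||_L² = 2*sqrt(5)/3.
∫_0^5/2 (u')² dx = 16*π^2/45, so ||u'||_L² = 4*sqrt(5)*π/15.
Ratio ||u||_L² / ||u'||_L² = 5/(2*π).
Sharp Poincaré constant on H^1_0(0, 5/2) is C_P = L/π = 5/(2*π), achieved by sin(2*π/5·x).
This is the k = 1 eigenfunction (up to amplitude), so the ratio equals the sharp Poincaré constant exactly.


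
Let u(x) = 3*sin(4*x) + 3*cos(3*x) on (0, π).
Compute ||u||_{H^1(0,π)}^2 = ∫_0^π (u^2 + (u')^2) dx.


||u||_{H^1(0,π)}^2 = 1440/7 + 243*π/2

u'(x) = -9*sin(3*x) + 12*cos(4*x).
Expand u² and (u')² and integrate term by term on (0, π), using: for integers n ≥ 1, ∫_0^π sin²(nx) dx = ∫_0^π cos²(nx) dx = π/2; for n ≠ n', ∫_0^π sin(nx)sin(n'x) dx = ∫_0^π cos(nx)cos(n'x) dx = 0; and by product-to-sum, ∫_0^π sin(nx)cos(n'x) dx = ½∫_0^π [sin((n+n')x) + sin((n−n')x)] dx, which is 0 when n+n' is even and 2n/(n²−n'²) when n+n' is odd (it need not vanish on (0, π)).
  u² squared terms: (3)²·∫cos(3x)² dx = 9·π/2 = 9*π/2;  (3)²·∫sin(4x)² dx = 9·π/2 = 9*π/2.
  u² cross terms: 2·(3)·(3)·∫cos(3x)·sin(4x) dx = 18·(8/7) = 144/7.
  So ∫_0^π u² dx = 9*π/2 + 9*π/2 + 144/7 = 144/7 + 9*π.
  (u')² squared terms: (-9)²·∫sin(3x)² dx = 81·π/2 = 81*π/2;  (12)²·∫cos(4x)² dx = 144·π/2 = 72*π.
  (u')² cross terms: 2·(-9)·(12)·∫sin(3x)·cos(4x) dx = -216·(-6/7) = 1296/7.
  So ∫_0^π (u')² dx = 81*π/2 + 72*π + 1296/7 = 1296/7 + 225*π/2.
||u||_{H^1}^2 = (144/7 + 9*π) + (1296/7 + 225*π/2) = 1440/7 + 243*π/2.


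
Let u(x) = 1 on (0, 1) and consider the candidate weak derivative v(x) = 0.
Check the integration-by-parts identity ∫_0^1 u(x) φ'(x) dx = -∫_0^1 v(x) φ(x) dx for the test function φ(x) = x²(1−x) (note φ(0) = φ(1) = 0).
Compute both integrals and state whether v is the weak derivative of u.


LHS = 0, RHS = 0. Yes, v = u' weakly.

u(x) = 1, classical derivative u'(x) = 0.
φ(x) = x²(1−x), so φ'(x) = x*(2 - 3*x).
Note φ(0) = φ(1) = 0, so the boundary term u·φ vanishes.
LHS = ∫_0^1 u(x) φ'(x) dx = ∫_0^1 (-3*x^2 + 2*x) dx. Term by term:
  ∫_0^1 -3*x^2 dx = -1;  ∫_0^1 2*x dx = 1.
Sum: -1 + 1 = 0.
So LHS = 0.
∫_0^1 v(x) φ(x) dx = ∫_0^1 (0) dx. Term by term:
  ∫_0^1 0 dx = 0.
So RHS = -∫_0^1 v(x) φ(x) dx = 0.
LHS = RHS, so the identity holds for this test φ.
Moreover u is smooth here and v(x) = u'(x) = 0 pointwise, so the identity holds for every test function. Hence v is the weak derivative of u.


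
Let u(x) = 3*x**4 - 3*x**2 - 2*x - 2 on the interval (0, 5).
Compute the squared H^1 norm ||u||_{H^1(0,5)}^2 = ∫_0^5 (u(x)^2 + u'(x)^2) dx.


||u||_{H^1}^2 = 9699695/3

The H^1 norm (squared) on an interval (0, L) is
  ||u||_{H^1}^2 = ∫_0^L u(x)^2 dx + ∫_0^L u'(x)^2 dx.
Compute u'(x) = 12*x**3 - 6*x - 2.
Then u(x)^2 = 9*x**8 - 18*x**6 - 12*x**5 - 3*x**4 + 12*x**3 + 16*x**2 + 8*x + 4 and u'(x)^2 = 144*x**6 - 144*x**4 - 48*x**3 + 36*x**2 + 24*x + 4.
Integrate each monomial from 0 to 5 using ∫_0^5 c·x^n dx = c·5^(n+1)/(n+1):
  ∫_0^5 u(x)^2 dx = ∫_0^5 (9*x^8 - 18*x^6 - 12*x^5 - 3*x^4 + 12*x^3 + 16*x^2 + 8*x + 4) dx. Term by term:
    ∫_0^5 9*x^8 dx = 1953125;  ∫_0^5 -18*x^6 dx = -1406250/7;  ∫_0^5 -12*x^5 dx = -31250;
    ∫_0^5 -3*x^4 dx = -1875;  ∫_0^5 12*x^3 dx = 1875;  ∫_0^5 16*x^2 dx = 2000/3;
    ∫_0^5 8*x dx = 100;  ∫_0^5 4 dx = 20.
  Sum: 1953125 − 1406250/7 − 31250 − 1875 + 1875 + 2000/3 + 100 + 20 = 36157145/21.
  ∫_0^5 u'(x)^2 dx = ∫_0^5 (144*x^6 - 144*x^4 - 48*x^3 + 36*x^2 + 24*x + 4) dx. Term by term:
    ∫_0^5 144*x^6 dx = 11250000/7;  ∫_0^5 -144*x^4 dx = -90000;  ∫_0^5 -48*x^3 dx = -7500;
    ∫_0^5 36*x^2 dx = 1500;  ∫_0^5 24*x dx = 300;  ∫_0^5 4 dx = 20.
  Sum: 11250000/7 − 90000 − 7500 + 1500 + 300 + 20 = 10580240/7.
Adding: ||u||_{H^1}^2 = 36157145/21 + 10580240/7 = 9699695/3.


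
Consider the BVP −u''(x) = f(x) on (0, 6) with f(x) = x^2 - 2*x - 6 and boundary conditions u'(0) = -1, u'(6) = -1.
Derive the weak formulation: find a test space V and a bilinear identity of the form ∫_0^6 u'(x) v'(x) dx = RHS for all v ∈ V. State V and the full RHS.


V = H^1(0, 6) (v unrestricted at boundary; u is determined up to an additive constant); weak form: ∫_0^6 u'v' dx = ∫_0^6 (x^2 - 2*x - 6) v dx − v(6) + v(0) for all v ∈ V.

Multiply both sides by a test function v and integrate from 0 to 6:
  ∫_0^6 −u''(x) v(x) dx = ∫_0^6 f(x) v(x) dx.
Integrate the LHS by parts once:
  ∫_0^6 −u'' v dx = −[u'(x) v(x)]_0^6 + ∫_0^6 u'(x) v'(x) dx.
Thus ∫_0^6 u'(x) v'(x) dx = ∫_0^6 f(x) v(x) dx + [u'(x) v(x)]_0^6.
Choose V so that boundary terms are either known or forced to vanish.
u has inhomogeneous Neumann u'(0) = -1, u'(6) = -1. [u' v]_0^6 = (-1)·v(6) − (-1)·v(0) = − v(6) + v(0). Take V = H^1(0, 6); boundary term becomes part of RHS.
Weak formulation: find u (satisfying any essential BC) such that ∫_0^6 u'(x) v'(x) dx = ∫_0^6 f v dx − v(6) + v(0) for all v ∈ V (Neumann data are natural BCs: they enter the RHS as boundary terms).
Substituting f(x) = x^2 - 2*x - 6, the right-hand side is ∫_0^6 (x^2 - 2*x - 6) v dx − v(6) + v(0).
Compatibility check (pure Neumann): taking v ≡ 1 ∈ V gives 0 = ∫_0^6 f dx + (-1) − (-1), i.e. ∫_0^6 f dx must equal u'(0) − u'(6) = 0. Indeed ∫_0^6 (x^2 - 2*x - 6) dx = 0, so the data are compatible. The solution is then unique only up to an additive constant (fix it e.g. by requiring ∫_0^6 u dx = 0).


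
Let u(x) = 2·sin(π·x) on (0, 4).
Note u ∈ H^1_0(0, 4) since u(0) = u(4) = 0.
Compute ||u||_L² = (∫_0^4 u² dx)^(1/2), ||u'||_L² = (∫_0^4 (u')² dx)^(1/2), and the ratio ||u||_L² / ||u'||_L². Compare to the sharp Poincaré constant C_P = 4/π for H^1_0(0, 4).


||u||_L² / ||u'||_L² = 1/π < C_P = 4/π.

u(x) = 2·sin(π·x), so u'(x) = 2*π*cos(π*x).
Writing u(x) = A·sin(kπx/L) with A = 2 and k = 4, use ∫_0^L sin²(kπx/L) dx = L/2 and ∫_0^L cos²(kπx/L) dx = L/2.
u² = 4·sin²(π·x) and (u')² = 4*π^2·cos²(π·x), and each of sin², cos² integrates to L/2 = 2 over (0, 4).
∫_0^4 u² dx = 8, so ||u||_L² = 2*sqrt(2).
∫_0^4 (u')² dx = 8*π^2, so ||u'||_L² = 2*sqrt(2)*π.
Ratio ||u||_L² / ||u'||_L² = 1/π.
Sharp Poincaré constant on H^1_0(0, 4) is C_P = L/π = 4/π, achieved by sin(π/4·x).
This is the k = 4 harmonic; the ratio L/(kπ) is strictly less than C_P = L/π, consistent with the sharp inequality ||u||_L² ≤ C_P ||u'||_L².


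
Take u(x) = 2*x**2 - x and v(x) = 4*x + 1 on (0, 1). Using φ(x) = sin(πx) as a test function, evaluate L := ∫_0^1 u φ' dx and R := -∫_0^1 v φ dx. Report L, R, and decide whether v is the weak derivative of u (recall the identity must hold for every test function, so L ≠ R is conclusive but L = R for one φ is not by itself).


LHS = -2/π, RHS = -6/π. No, v is not the weak derivative of u.

u(x) = 2*x**2 - x, classical derivative u'(x) = 4*x - 1.
φ(x) = sin(πx), so φ'(x) = π*cos(π*x).
Note φ(0) = φ(1) = 0, so the boundary term u·φ vanishes.
LHS = ∫_0^1 u(x) φ'(x) dx = ∫_0^1 (2*π*x^2*cos(π*x) - π*x*cos(π*x)) dx. Term by term:
  ∫_0^1 -π*x*cos(π*x) dx = 2/π;  ∫_0^1 2*π*x^2*cos(π*x) dx = -4/π.
Sum: 2/π − 4/π = -2/π.
So LHS = -2/π.
∫_0^1 v(x) φ(x) dx = ∫_0^1 (4*x*sin(π*x) + sin(π*x)) dx. Term by term:
  ∫_0^1 4*x*sin(π*x) dx = 4/π;  ∫_0^1 sin(π*x) dx = 2/π.
Sum: 4/π + 2/π = 6/π.
So RHS = -∫_0^1 v(x) φ(x) dx = -6/π.
LHS − RHS = 4/π ≠ 0, so the identity fails.
(For a valid weak derivative the identity must hold for EVERY test function, in particular this one. The failure shows v is NOT the weak derivative of u.)
Correct weak derivative would be u'(x) = 4*x - 1.


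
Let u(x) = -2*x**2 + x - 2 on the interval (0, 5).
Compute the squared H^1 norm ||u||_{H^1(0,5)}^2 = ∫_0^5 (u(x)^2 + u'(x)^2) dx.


||u||_{H^1}^2 = 8375/3

The H^1 norm (squared) on an interval (0, L) is
  ||u||_{H^1}^2 = ∫_0^L u(x)^2 dx + ∫_0^L u'(x)^2 dx.
Compute u'(x) = 1 - 4*x.
Then u(x)^2 = 4*x**4 - 4*x**3 + 9*x**2 - 4*x + 4 and u'(x)^2 = 16*x**2 - 8*x + 1.
Integrate each monomial from 0 to 5 using ∫_0^5 c·x^n dx = c·5^(n+1)/(n+1):
  ∫_0^5 u(x)^2 dx = ∫_0^5 (4*x^4 - 4*x^3 + 9*x^2 - 4*x + 4) dx. Term by term:
    ∫_0^5 4*x^4 dx = 2500;  ∫_0^5 -4*x^3 dx = -625;  ∫_0^5 9*x^2 dx = 375;
    ∫_0^5 -4*x dx = -50;  ∫_0^5 4 dx = 20.
  Sum: 2500 − 625 + 375 − 50 + 20 = 2220.
  ∫_0^5 u'(x)^2 dx = ∫_0^5 (16*x^2 - 8*x + 1) dx. Term by term:
    ∫_0^5 16*x^2 dx = 2000/3;  ∫_0^5 -8*x dx = -100;  ∫_0^5 1 dx = 5.
  Sum: 2000/3 − 100 + 5 = 1715/3.
Adding: ||u||_{H^1}^2 = 2220 + 1715/3 = 8375/3.


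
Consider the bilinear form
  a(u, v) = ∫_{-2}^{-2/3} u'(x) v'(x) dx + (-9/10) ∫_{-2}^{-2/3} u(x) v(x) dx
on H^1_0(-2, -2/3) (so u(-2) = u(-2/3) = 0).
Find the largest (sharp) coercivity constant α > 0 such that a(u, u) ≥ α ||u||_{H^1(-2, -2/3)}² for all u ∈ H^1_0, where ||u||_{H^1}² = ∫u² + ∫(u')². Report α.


α = 9*(-8 + 5*π^2)/(5*(16 + 9*π^2))

Coercivity of a(·,·) on H^1_0(-2, -2/3) means a(u, u) ≥ α ||u||_{H^1}² for every u ∈ H^1_0.
The interval has length L = 4/3, and Poincaré/coercivity depend only on L. Here a(u, u) = ∫(u')² + (-9/10)·∫u².
Here c = -9/10 < 0 with |c| < (π/L)² = 9*π^2/16, so coercivity still holds. The condition a(u,u) ≥ α||u||_{H^1}² reads (1−α)∫(u')² ≥ (α−c)∫u². Any admissible α is ≤ 1 (rapidly oscillating u have ∫u²/∫(u')² → 0), and α = 1 would force 0 ≥ (1−c)∫u², impossible since c < 1; so 1−α > 0. By the sharp Poincaré inequality on H^1_0 of an interval of length L, ∫(u')² ≥ (π/L)²∫u² with equality for the first sine mode sin(π(x−x₀)/L) (x₀ the left endpoint), so the inequality holds for all u iff (1−α)(π/L)² ≥ α − c, i.e. α ≤ ((π/L)² + c)/((π/L)² + 1) = (1 + c(L/π)²)/(1 + (L/π)²). (Direct route, valid since c ≤ 0: Poincaré gives c∫u² ≥ c(L/π)²∫(u')², so a(u,u) ≥ (1 + c(L/π)²)∫(u')², while ||u||_{H^1}² ≤ (1 + (L/π)²)∫(u')²; dividing yields the same α.) With (π/L)² = 9*π^2/16 and c = -9/10, the largest admissible constant is α = ((π/L)² + c)/((π/L)² + 1).
Simplifying, α = 9*(-8 + 5*π^2)/(5*(16 + 9*π^2)).


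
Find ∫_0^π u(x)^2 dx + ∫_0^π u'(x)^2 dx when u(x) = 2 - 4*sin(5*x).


||u||_{H^1(0,π)}^2 = -32/5 + 212*π

u'(x) = -20*cos(5*x).
Expand u² and (u')² and integrate term by term on (0, π), using: for integers n ≥ 1, ∫_0^π sin²(nx) dx = ∫_0^π cos²(nx) dx = π/2; for n ≠ n', ∫_0^π sin(nx)sin(n'x) dx = ∫_0^π cos(nx)cos(n'x) dx = 0; and by product-to-sum, ∫_0^π sin(nx)cos(n'x) dx = ½∫_0^π [sin((n+n')x) + sin((n−n')x)] dx, which is 0 when n+n' is even and 2n/(n²−n'²) when n+n' is odd (it need not vanish on (0, π)). For the constant mode: ∫_0^π 1 dx = π, ∫_0^π cos(nx) dx = 0, ∫_0^π sin(nx) dx = (1−(−1)^n)/n.
  u² squared terms: (2)²·∫1 dx = 4·π = 4*π;  (-4)²·∫sin(5x)² dx = 16·π/2 = 8*π.
  u² cross terms: 2·(2)·(-4)·∫1·sin(5x) dx = -16·(2/5) = -32/5.
  So ∫_0^π u² dx = 4*π + 8*π − 32/5 = -32/5 + 12*π.
  (u')² squared terms: (-20)²·∫cos(5x)² dx = 400·π/2 = 200*π.
  So ∫_0^π (u')² dx = 200*π.
||u||_{H^1}^2 = (-32/5 + 12*π) + (200*π) = -32/5 + 212*π.


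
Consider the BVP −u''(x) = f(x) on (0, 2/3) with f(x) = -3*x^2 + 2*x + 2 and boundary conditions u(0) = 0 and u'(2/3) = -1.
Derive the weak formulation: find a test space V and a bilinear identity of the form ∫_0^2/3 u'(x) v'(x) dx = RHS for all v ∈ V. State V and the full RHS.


V = {v ∈ H^1(0, 2/3) : v(0) = 0} (test functions vanish at x = 0 where u is specified); weak form: ∫_0^2/3 u'v' dx = ∫_0^2/3 (-3*x^2 + 2*x + 2) v dx − v(2/3) for all v ∈ V.

Multiply both sides by a test function v and integrate from 0 to 2/3:
  ∫_0^2/3 −u''(x) v(x) dx = ∫_0^2/3 f(x) v(x) dx.
Integrate the LHS by parts once:
  ∫_0^2/3 −u'' v dx = −[u'(x) v(x)]_0^2/3 + ∫_0^2/3 u'(x) v'(x) dx.
Thus ∫_0^2/3 u'(x) v'(x) dx = ∫_0^2/3 f(x) v(x) dx + [u'(x) v(x)]_0^2/3.
Choose V so that boundary terms are either known or forced to vanish.
Mixed BC: u(0) = 0 (Dirichlet) and u'(2/3) = -1 (Neumann). Define V = {v ∈ H^1(0, 2/3) : v(0) = 0}. Then [u' v]_0^2/3 = u'(2/3)·v(2/3) − u'(0)·0 = − v(2/3).
Weak formulation: find u (satisfying any essential BC) such that ∫_0^2/3 u'(x) v'(x) dx = ∫_0^2/3 f v dx − v(2/3) for all v ∈ V (Dirichlet at 0 absorbed into V; Neumann datum at x = 2/3 contributes the boundary term).
Substituting f(x) = -3*x^2 + 2*x + 2, the right-hand side is ∫_0^2/3 (-3*x^2 + 2*x + 2) v dx − v(2/3).


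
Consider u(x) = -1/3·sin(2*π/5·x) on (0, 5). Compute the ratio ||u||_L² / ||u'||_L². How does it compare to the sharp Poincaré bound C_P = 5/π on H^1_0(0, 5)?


||u||_L² / ||u'||_L² = 5/(2*π) < C_P = 5/π.

u(x) = -1/3·sin(2*π/5·x), so u'(x) = -2*π*cos(2*π*x/5)/15.
Writing u(x) = A·sin(kπx/L) with A = -1/3 and k = 2, use ∫_0^L sin²(kπx/L) dx = L/2 and ∫_0^L cos²(kπx/L) dx = L/2.
u² = 1/9·sin²(2*π/5·x) and (u')² = 4*π^2/225·cos²(2*π/5·x), and each of sin², cos² integrates to L/2 = 5/2 over (0, 5).
∫_0^5 u² dx = 5/18, so ||u||_L² = sqrt(10)/6.
∫_0^5 (u')² dx = 2*π^2/45, so ||u'||_L² = sqrt(10)*π/15.
Ratio ||u||_L² / ||u'||_L² = 5/(2*π).
Sharp Poincaré constant on H^1_0(0, 5) is C_P = L/π = 5/π, achieved by sin(π/5·x).
This is the k = 2 harmonic; the ratio L/(kπ) is strictly less than C_P = L/π, consistent with the sharp inequality ||u||_L² ≤ C_P ||u'||_L².


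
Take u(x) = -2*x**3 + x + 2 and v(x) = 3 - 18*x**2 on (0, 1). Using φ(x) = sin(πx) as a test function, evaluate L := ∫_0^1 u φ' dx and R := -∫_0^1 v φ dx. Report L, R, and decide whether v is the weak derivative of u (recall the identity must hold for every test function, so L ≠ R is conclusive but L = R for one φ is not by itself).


LHS = -24/π^3 + 4/π, RHS = -72/π^3 + 12/π. No, v is not the weak derivative of u.

u(x) = -2*x**3 + x + 2, classical derivative u'(x) = 1 - 6*x**2.
φ(x) = sin(πx), so φ'(x) = π*cos(π*x).
Note φ(0) = φ(1) = 0, so the boundary term u·φ vanishes.
LHS = ∫_0^1 u(x) φ'(x) dx = ∫_0^1 (-2*π*x^3*cos(π*x) + π*x*cos(π*x) + 2*π*cos(π*x)) dx. Term by term:
  ∫_0^1 2*π*cos(π*x) dx = 0;  ∫_0^1 π*x*cos(π*x) dx = -2/π;  ∫_0^1 -2*π*x^3*cos(π*x) dx = -24/π^3 + 6/π.
Sum: 0 − 2/π + -24/π^3 + 6/π = -24/π^3 + 4/π.
So LHS = -24/π^3 + 4/π.
∫_0^1 v(x) φ(x) dx = ∫_0^1 (-18*x^2*sin(π*x) + 3*sin(π*x)) dx. Term by term:
  ∫_0^1 3*sin(π*x) dx = 6/π;  ∫_0^1 -18*x^2*sin(π*x) dx = -18/π + 72/π^3.
Sum: 6/π + -18/π + 72/π^3 = -12/π + 72/π^3.
So RHS = -∫_0^1 v(x) φ(x) dx = -72/π^3 + 12/π.
LHS − RHS = -8/π + 48/π^3 ≠ 0, so the identity fails.
(For a valid weak derivative the identity must hold for EVERY test function, in particular this one. The failure shows v is NOT the weak derivative of u.)
Correct weak derivative would be u'(x) = 1 - 6*x**2.


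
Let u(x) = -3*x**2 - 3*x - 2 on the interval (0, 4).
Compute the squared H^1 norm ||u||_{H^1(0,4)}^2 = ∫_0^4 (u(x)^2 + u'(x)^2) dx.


||u||_{H^1}^2 = 23236/5

The H^1 norm (squared) on an interval (0, L) is
  ||u||_{H^1}^2 = ∫_0^L u(x)^2 dx + ∫_0^L u'(x)^2 dx.
Compute u'(x) = -6*x - 3.
Then u(x)^2 = 9*x**4 + 18*x**3 + 21*x**2 + 12*x + 4 and u'(x)^2 = 36*x**2 + 36*x + 9.
Integrate each monomial from 0 to 4 using ∫_0^4 c·x^n dx = c·4^(n+1)/(n+1):
  ∫_0^4 u(x)^2 dx = ∫_0^4 (9*x^4 + 18*x^3 + 21*x^2 + 12*x + 4) dx. Term by term:
    ∫_0^4 9*x^4 dx = 9216/5;  ∫_0^4 18*x^3 dx = 1152;  ∫_0^4 21*x^2 dx = 448;
    ∫_0^4 12*x dx = 96;  ∫_0^4 4 dx = 16.
  Sum: 9216/5 + 1152 + 448 + 96 + 16 = 17776/5.
  ∫_0^4 u'(x)^2 dx = ∫_0^4 (36*x^2 + 36*x + 9) dx. Term by term:
    ∫_0^4 36*x^2 dx = 768;  ∫_0^4 36*x dx = 288;  ∫_0^4 9 dx = 36.
  Sum: 768 + 288 + 36 = 1092.
Adding: ||u||_{H^1}^2 = 17776/5 + 1092 = 23236/5.


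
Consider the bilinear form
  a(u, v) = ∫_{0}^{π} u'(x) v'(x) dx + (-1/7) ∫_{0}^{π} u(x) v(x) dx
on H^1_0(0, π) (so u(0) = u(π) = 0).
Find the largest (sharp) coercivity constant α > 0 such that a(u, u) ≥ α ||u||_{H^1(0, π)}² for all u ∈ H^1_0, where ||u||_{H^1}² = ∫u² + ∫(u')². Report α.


α = 3/7

Coercivity of a(·,·) on H^1_0(0, π) means a(u, u) ≥ α ||u||_{H^1}² for every u ∈ H^1_0.
The interval has length L = π, and Poincaré/coercivity depend only on L. Here a(u, u) = ∫(u')² + (-1/7)·∫u².
Here c = -1/7 < 0 with |c| < (π/L)² = 1, so coercivity still holds. The condition a(u,u) ≥ α||u||_{H^1}² reads (1−α)∫(u')² ≥ (α−c)∫u². Any admissible α is ≤ 1 (rapidly oscillating u have ∫u²/∫(u')² → 0), and α = 1 would force 0 ≥ (1−c)∫u², impossible since c < 1; so 1−α > 0. By the sharp Poincaré inequality on H^1_0 of an interval of length L, ∫(u')² ≥ (π/L)²∫u² with equality for the first sine mode sin(π(x−x₀)/L) (x₀ the left endpoint), so the inequality holds for all u iff (1−α)(π/L)² ≥ α − c, i.e. α ≤ ((π/L)² + c)/((π/L)² + 1) = (1 + c(L/π)²)/(1 + (L/π)²). (Direct route, valid since c ≤ 0: Poincaré gives c∫u² ≥ c(L/π)²∫(u')², so a(u,u) ≥ (1 + c(L/π)²)∫(u')², while ||u||_{H^1}² ≤ (1 + (L/π)²)∫(u')²; dividing yields the same α.) With (π/L)² = 1 and c = -1/7, the largest admissible constant is α = ((π/L)² + c)/((π/L)² + 1).
Simplifying, α = 3/7.


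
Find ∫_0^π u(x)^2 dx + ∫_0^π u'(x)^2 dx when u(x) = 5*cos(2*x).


||u||_{H^1(0,π)}^2 = 125*π/2

u'(x) = -10*sin(2*x).
Expand u² and (u')² and integrate term by term on (0, π), using: for integers n ≥ 1, ∫_0^π sin²(nx) dx = ∫_0^π cos²(nx) dx = π/2; for n ≠ n', ∫_0^π sin(nx)sin(n'x) dx = ∫_0^π cos(nx)cos(n'x) dx = 0; and by product-to-sum, ∫_0^π sin(nx)cos(n'x) dx = ½∫_0^π [sin((n+n')x) + sin((n−n')x)] dx, which is 0 when n+n' is even and 2n/(n²−n'²) when n+n' is odd (it need not vanish on (0, π)).
  u² squared terms: (5)²·∫cos(2x)² dx = 25·π/2 = 25*π/2.
  So ∫_0^π u² dx = 25*π/2.
  (u')² squared terms: (-10)²·∫sin(2x)² dx = 100·π/2 = 50*π.
  So ∫_0^π (u')² dx = 50*π.
||u||_{H^1}^2 = (25*π/2) + (50*π) = 125*π/2.
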